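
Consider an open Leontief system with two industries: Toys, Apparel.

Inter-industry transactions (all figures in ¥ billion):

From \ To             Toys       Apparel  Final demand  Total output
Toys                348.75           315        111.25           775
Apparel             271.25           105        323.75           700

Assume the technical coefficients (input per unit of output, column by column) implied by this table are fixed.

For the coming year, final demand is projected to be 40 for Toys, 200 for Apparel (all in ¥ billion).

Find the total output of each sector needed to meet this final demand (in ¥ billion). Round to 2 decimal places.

x_T = 400.00, x_A = 400.00

Technical coefficients a_ij = z_ij / X_j:
  a_TT = 348.75/775 = 0.45, a_AT = 271.25/775 = 0.35
  a_TA = 315/700 = 0.45, a_AA = 105/700 = 0.15
I − A =
  [   0.55    -0.45]
  [  -0.35     0.85]
det(I−A) = (0.55)(0.85) − (-0.45)(-0.35) = 0.3100
adj(I−A) = [[0.85, 0.45], [0.35, 0.55]]
(I − A)⁻¹ = adj(I−A) / det(I−A) ≈
  [   2.7419     1.4516]
  [   1.1290     1.7742]
x = (I − A)⁻¹ d = adj(I−A)·d / det(I−A), with det(I−A) = 0.3100:
  x_T = (0.85·40 + 0.45·200) / 0.3100 = 124.00 / 0.3100 = 400.00
  x_A = (0.35·40 + 0.55·200) / 0.3100 = 124.00 / 0.3100 = 400.00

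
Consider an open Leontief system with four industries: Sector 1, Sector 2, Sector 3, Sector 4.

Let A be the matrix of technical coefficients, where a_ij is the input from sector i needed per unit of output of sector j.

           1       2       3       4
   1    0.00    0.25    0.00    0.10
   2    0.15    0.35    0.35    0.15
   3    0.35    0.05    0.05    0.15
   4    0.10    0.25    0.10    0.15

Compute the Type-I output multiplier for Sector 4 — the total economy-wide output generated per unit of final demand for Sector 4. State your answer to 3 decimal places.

I − A =
  [   1.00    -0.25     0.00    -0.10]
  [  -0.15     0.65    -0.35    -0.15]
  [  -0.35    -0.05     0.95    -0.15]
  [  -0.10    -0.25    -0.10     0.85]
Compute the cofactors C_ij = (−1)^(i+j)·(3×3 minor ij) of I−A; the adjugate is their transpose:
adj(I−A) = Cᵀ =
  [ 0.450750   0.222375   0.093375   0.108750]
  [ 0.247750   0.779500   0.310500   0.221500]
  [ 0.202750   0.166375   0.469125   0.136000]
  [ 0.149750   0.275000   0.157500   0.533750]
det(I−A) = Σ_j (I−A)_1j·C_1j = (1.00)(0.450750) + (-0.25)(0.247750) + (0.00)(0.202750) + (-0.10)(0.149750) = 0.3738375
(I − A)⁻¹ = adj(I−A) / det(I−A) ≈
  [   1.2057     0.5948     0.2498     0.2909]
  [   0.6627     2.0851     0.8306     0.5925]
  [   0.5423     0.4450     1.2549     0.3638]
  [   0.4006     0.7356     0.4213     1.4278]
The output multiplier for sector j is the column-j sum of the Leontief inverse (I − A)⁻¹ = adj(I−A) / det(I−A).
Column 4 of adj(I−A): (0.108750, 0.221500, 0.136000, 0.533750); det(I−A) = 0.3738375.
m_4 = (0.108750 + 0.221500 + 0.136000 + 0.533750) / 0.3738375 = 1.00 / 0.3738375 ≈ 2.675.

m_4 = 2.675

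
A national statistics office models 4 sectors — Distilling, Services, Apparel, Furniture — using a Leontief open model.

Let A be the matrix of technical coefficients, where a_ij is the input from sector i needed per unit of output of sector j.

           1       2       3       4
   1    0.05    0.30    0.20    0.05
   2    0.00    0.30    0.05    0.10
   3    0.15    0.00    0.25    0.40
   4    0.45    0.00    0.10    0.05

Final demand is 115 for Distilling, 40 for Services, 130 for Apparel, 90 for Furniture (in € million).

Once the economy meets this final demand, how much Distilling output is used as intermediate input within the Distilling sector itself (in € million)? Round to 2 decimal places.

I − A =
  [   0.95    -0.30    -0.20    -0.05]
  [   0.00     0.70    -0.05    -0.10]
  [  -0.15     0.00     0.75    -0.40]
  [  -0.45     0.00    -0.10     0.95]
Compute the cofactors C_ij = (−1)^(i+j)·(3×3 minor ij) of I−A; the adjugate is their transpose:
adj(I−A) = Cᵀ =
  [ 0.470750   0.201750   0.153750   0.110750]
  [ 0.051375   0.556750   0.062500   0.087625]
  [ 0.225750   0.096750   0.602500   0.275750]
  [ 0.246750   0.105750   0.136250   0.475500]
det(I−A) = Σ_j (I−A)_1j·C_1j = (0.95)(0.470750) + (-0.30)(0.051375) + (-0.20)(0.225750) + (-0.05)(0.246750) = 0.3743125
(I − A)⁻¹ = adj(I−A) / det(I−A) ≈
  [   1.2576     0.5390     0.4108     0.2959]
  [   0.1373     1.4874     0.1670     0.2341]
  [   0.6031     0.2585     1.6096     0.7367]
  [   0.6592     0.2825     0.3640     1.2703]
First solve x = (I − A)⁻¹ d = adj(I−A)·d / det(I−A); in particular x_1 = (0.470750·115 + 0.201750·40 + 0.153750·130 + 0.110750·90) / 0.3743125 = 92.16125 / 0.3743125 ≈ 246.2147.
Intermediate flow from 1 to 1: z_11 = a_11 · x_1 = 0.05 × 92.16125 / 0.3743125 = 4.6080625 / 0.3743125 ≈ 12.31.

z_11 = 12.31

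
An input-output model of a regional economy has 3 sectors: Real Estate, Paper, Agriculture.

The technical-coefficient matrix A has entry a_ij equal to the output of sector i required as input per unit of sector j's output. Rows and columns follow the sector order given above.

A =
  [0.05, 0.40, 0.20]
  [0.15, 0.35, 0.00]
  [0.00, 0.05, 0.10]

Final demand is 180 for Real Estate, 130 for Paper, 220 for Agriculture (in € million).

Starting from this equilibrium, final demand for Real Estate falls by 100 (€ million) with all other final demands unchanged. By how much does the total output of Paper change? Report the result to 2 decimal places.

I − A =
  [   0.95    -0.40    -0.20]
  [  -0.15     0.65     0.00]
  [   0.00    -0.05     0.90]
Cofactors of I−A, C_ij = (−1)^(i+j)·(minor ij) (rows/columns in the sector order above):
  C_11 = (0.65)(0.90) − (0.00)(-0.05) = 0.5850
  C_12 = −[(-0.15)(0.90) − (0.00)(0.00)] = 0.1350
  C_13 = (-0.15)(-0.05) − (0.65)(0.00) = 0.0075
  C_21 = −[(-0.40)(0.90) − (-0.20)(-0.05)] = 0.3700
  C_22 = (0.95)(0.90) − (-0.20)(0.00) = 0.8550
  C_23 = −[(0.95)(-0.05) − (-0.40)(0.00)] = 0.0475
  C_31 = (-0.40)(0.00) − (-0.20)(0.65) = 0.1300
  C_32 = −[(0.95)(0.00) − (-0.20)(-0.15)] = 0.0300
  C_33 = (0.95)(0.65) − (-0.40)(-0.15) = 0.5575
det(I−A) = Σ_j (I−A)_1j·C_1j = (0.95)(0.5850) + (-0.40)(0.1350) + (-0.20)(0.0075) = 0.50025
adj(I−A) = Cᵀ =
  [ 0.5850   0.3700   0.1300]
  [ 0.1350   0.8550   0.0300]
  [ 0.0075   0.0475   0.5575]
(I − A)⁻¹ = adj(I−A) / det(I−A) ≈
  [   1.1694     0.7396     0.2599]
  [   0.2699     1.7091     0.0600]
  [   0.0150     0.0950     1.1144]
Δx = (I − A)⁻¹ Δd with Δd having -100 in the Real Estate component and 0 elsewhere.
So Δx_P = L_PR · (-100), where L_PR = adj(I−A)_PR / det(I−A) = 0.1350 / 0.50025.
Δx_P = 0.1350 × (-100) / 0.50025 = -13.50 / 0.50025 ≈ -26.99.

Δx_P = -26.99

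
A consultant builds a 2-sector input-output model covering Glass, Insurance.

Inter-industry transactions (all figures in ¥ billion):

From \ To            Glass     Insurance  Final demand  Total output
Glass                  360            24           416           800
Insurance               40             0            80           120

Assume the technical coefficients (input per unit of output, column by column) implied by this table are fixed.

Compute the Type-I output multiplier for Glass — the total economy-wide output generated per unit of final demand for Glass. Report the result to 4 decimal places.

m_1 = 1.9444

Technical coefficients a_ij = z_ij / X_j:
  a_11 = 360/800 = 0.45, a_21 = 40/800 = 0.05
  a_12 = 24/120 = 0.20, a_22 = 0/120 = 0.00
I − A =
  [   0.55    -0.20]
  [  -0.05     1.00]
det(I−A) = (0.55)(1.00) − (-0.20)(-0.05) = 0.5400
adj(I−A) = [[1.00, 0.20], [0.05, 0.55]]
(I − A)⁻¹ = adj(I−A) / det(I−A) ≈
  [   1.85185     0.37037]
  [   0.09259     1.01852]
The output multiplier for sector j is the column-j sum of the Leontief inverse (I − A)⁻¹ = adj(I−A) / det(I−A).
Column 1 of adj(I−A): (1.00, 0.05); det(I−A) = 0.5400.
m_1 = (1.00 + 0.05) / 0.5400 = 1.05 / 0.5400 ≈ 1.9444.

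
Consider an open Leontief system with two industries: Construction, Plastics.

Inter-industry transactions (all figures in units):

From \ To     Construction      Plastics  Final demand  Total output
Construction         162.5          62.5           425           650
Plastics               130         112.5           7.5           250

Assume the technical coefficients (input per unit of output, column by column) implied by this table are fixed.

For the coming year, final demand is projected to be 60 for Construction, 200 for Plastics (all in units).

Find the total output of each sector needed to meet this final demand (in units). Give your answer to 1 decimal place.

Technical coefficients a_ij = z_ij / X_j:
  a_CC = 162.5/650 = 0.25, a_PC = 130/650 = 0.20
  a_CP = 62.5/250 = 0.25, a_PP = 112.5/250 = 0.45
I − A =
  [   0.75    -0.25]
  [  -0.20     0.55]
det(I−A) = (0.75)(0.55) − (-0.25)(-0.20) = 0.3625
adj(I−A) = [[0.55, 0.25], [0.20, 0.75]]
(I − A)⁻¹ = adj(I−A) / det(I−A) ≈
  [   1.5172     0.6897]
  [   0.5517     2.0690]
x = (I − A)⁻¹ d = adj(I−A)·d / det(I−A), with det(I−A) = 0.3625:
  x_C = (0.55·60 + 0.25·200) / 0.3625 = 83.00 / 0.3625 ≈ 229.0
  x_P = (0.20·60 + 0.75·200) / 0.3625 = 162.00 / 0.3625 ≈ 446.9

x_C = 229.0, x_P = 446.9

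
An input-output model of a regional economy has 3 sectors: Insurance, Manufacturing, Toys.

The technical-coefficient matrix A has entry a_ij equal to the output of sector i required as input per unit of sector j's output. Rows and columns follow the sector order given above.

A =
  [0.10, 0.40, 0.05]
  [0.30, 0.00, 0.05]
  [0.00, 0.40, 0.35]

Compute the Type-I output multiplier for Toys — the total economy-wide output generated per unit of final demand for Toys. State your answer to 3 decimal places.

m_3 = 1.884

I − A =
  [   0.90    -0.40    -0.05]
  [  -0.30     1.00    -0.05]
  [   0.00    -0.40     0.65]
Cofactors of I−A, C_ij = (−1)^(i+j)·(minor ij) (rows/columns in the sector order above):
  C_11 = (1.00)(0.65) − (-0.05)(-0.40) = 0.6300
  C_12 = −[(-0.30)(0.65) − (-0.05)(0.00)] = 0.1950
  C_13 = (-0.30)(-0.40) − (1.00)(0.00) = 0.1200
  C_21 = −[(-0.40)(0.65) − (-0.05)(-0.40)] = 0.2800
  C_22 = (0.90)(0.65) − (-0.05)(0.00) = 0.5850
  C_23 = −[(0.90)(-0.40) − (-0.40)(0.00)] = 0.3600
  C_31 = (-0.40)(-0.05) − (-0.05)(1.00) = 0.0700
  C_32 = −[(0.90)(-0.05) − (-0.05)(-0.30)] = 0.0600
  C_33 = (0.90)(1.00) − (-0.40)(-0.30) = 0.7800
det(I−A) = Σ_j (I−A)_1j·C_1j = (0.90)(0.6300) + (-0.40)(0.1950) + (-0.05)(0.1200) = 0.4830
adj(I−A) = Cᵀ =
  [ 0.6300   0.2800   0.0700]
  [ 0.1950   0.5850   0.0600]
  [ 0.1200   0.3600   0.7800]
(I − A)⁻¹ = adj(I−A) / det(I−A) ≈
  [   1.3043     0.5797     0.1449]
  [   0.4037     1.2112     0.1242]
  [   0.2484     0.7453     1.6149]
The output multiplier for sector j is the column-j sum of the Leontief inverse (I − A)⁻¹ = adj(I−A) / det(I−A).
Column 3 of adj(I−A): (0.0700, 0.0600, 0.7800); det(I−A) = 0.4830.
m_3 = (0.0700 + 0.0600 + 0.7800) / 0.4830 = 0.91 / 0.4830 ≈ 1.884.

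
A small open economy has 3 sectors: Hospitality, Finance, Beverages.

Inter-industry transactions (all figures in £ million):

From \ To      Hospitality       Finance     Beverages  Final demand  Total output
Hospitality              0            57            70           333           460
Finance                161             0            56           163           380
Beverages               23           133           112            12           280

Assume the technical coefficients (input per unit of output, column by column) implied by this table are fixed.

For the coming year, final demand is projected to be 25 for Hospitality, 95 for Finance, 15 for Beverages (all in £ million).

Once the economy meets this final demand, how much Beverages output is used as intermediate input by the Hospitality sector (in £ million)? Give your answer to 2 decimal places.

Technical coefficients a_ij = z_ij / X_j:
  a_11 = 0/460 = 0.00, a_21 = 161/460 = 0.35, a_31 = 23/460 = 0.05
  a_12 = 57/380 = 0.15, a_22 = 0/380 = 0.00, a_32 = 133/380 = 0.35
  a_13 = 70/280 = 0.25, a_23 = 56/280 = 0.20, a_33 = 112/280 = 0.40
I − A =
  [   1.00    -0.15    -0.25]
  [  -0.35     1.00    -0.20]
  [  -0.05    -0.35     0.60]
Cofactors of I−A, C_ij = (−1)^(i+j)·(minor ij) (rows/columns in the sector order above):
  C_11 = (1.00)(0.60) − (-0.20)(-0.35) = 0.5300
  C_12 = −[(-0.35)(0.60) − (-0.20)(-0.05)] = 0.2200
  C_13 = (-0.35)(-0.35) − (1.00)(-0.05) = 0.1725
  C_21 = −[(-0.15)(0.60) − (-0.25)(-0.35)] = 0.1775
  C_22 = (1.00)(0.60) − (-0.25)(-0.05) = 0.5875
  C_23 = −[(1.00)(-0.35) − (-0.15)(-0.05)] = 0.3575
  C_31 = (-0.15)(-0.20) − (-0.25)(1.00) = 0.2800
  C_32 = −[(1.00)(-0.20) − (-0.25)(-0.35)] = 0.2875
  C_33 = (1.00)(1.00) − (-0.15)(-0.35) = 0.9475
det(I−A) = Σ_j (I−A)_1j·C_1j = (1.00)(0.5300) + (-0.15)(0.2200) + (-0.25)(0.1725) = 0.453875
adj(I−A) = Cᵀ =
  [ 0.5300   0.1775   0.2800]
  [ 0.2200   0.5875   0.2875]
  [ 0.1725   0.3575   0.9475]
(I − A)⁻¹ = adj(I−A) / det(I−A) ≈
  [   1.1677     0.3911     0.6169]
  [   0.4847     1.2944     0.6334]
  [   0.3801     0.7877     2.0876]
First solve x = (I − A)⁻¹ d = adj(I−A)·d / det(I−A); in particular x_1 = (0.5300·25 + 0.1775·95 + 0.2800·15) / 0.453875 = 34.3125 / 0.453875 ≈ 75.5990.
Intermediate flow from 3 to 1: z_31 = a_31 · x_1 = 0.05 × 34.3125 / 0.453875 = 1.715625 / 0.453875 ≈ 3.78.

z_31 = 3.78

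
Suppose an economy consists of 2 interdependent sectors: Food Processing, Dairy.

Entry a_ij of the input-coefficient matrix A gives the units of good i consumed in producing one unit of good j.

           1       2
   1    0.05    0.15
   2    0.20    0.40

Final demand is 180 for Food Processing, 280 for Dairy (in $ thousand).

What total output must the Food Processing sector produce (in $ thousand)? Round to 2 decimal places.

x_1 = 277.78

I − A =
  [   0.95    -0.15]
  [  -0.20     0.60]
det(I−A) = (0.95)(0.60) − (-0.15)(-0.20) = 0.5400
adj(I−A) = [[0.60, 0.15], [0.20, 0.95]]
(I − A)⁻¹ = adj(I−A) / det(I−A) ≈
  [   1.1111     0.2778]
  [   0.3704     1.7593]
x = (I − A)⁻¹ d = adj(I−A)·d / det(I−A), with det(I−A) = 0.5400:
  x_1 = (0.60·180 + 0.15·280) / 0.5400 = 150.00 / 0.5400 ≈ 277.78
  x_2 = (0.20·180 + 0.95·280) / 0.5400 = 302.00 / 0.5400 ≈ 559.26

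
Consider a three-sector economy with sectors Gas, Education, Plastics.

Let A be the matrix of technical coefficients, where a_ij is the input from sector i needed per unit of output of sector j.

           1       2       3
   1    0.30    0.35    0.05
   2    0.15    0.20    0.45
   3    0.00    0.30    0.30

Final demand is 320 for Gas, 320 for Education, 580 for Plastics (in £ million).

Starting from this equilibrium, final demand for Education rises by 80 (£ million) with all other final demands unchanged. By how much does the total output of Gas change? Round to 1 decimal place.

I − A =
  [   0.70    -0.35    -0.05]
  [  -0.15     0.80    -0.45]
  [   0.00    -0.30     0.70]
Cofactors of I−A, C_ij = (−1)^(i+j)·(minor ij) (rows/columns in the sector order above):
  C_11 = (0.80)(0.70) − (-0.45)(-0.30) = 0.4250
  C_12 = −[(-0.15)(0.70) − (-0.45)(0.00)] = 0.1050
  C_13 = (-0.15)(-0.30) − (0.80)(0.00) = 0.0450
  C_21 = −[(-0.35)(0.70) − (-0.05)(-0.30)] = 0.2600
  C_22 = (0.70)(0.70) − (-0.05)(0.00) = 0.4900
  C_23 = −[(0.70)(-0.30) − (-0.35)(0.00)] = 0.2100
  C_31 = (-0.35)(-0.45) − (-0.05)(0.80) = 0.1975
  C_32 = −[(0.70)(-0.45) − (-0.05)(-0.15)] = 0.3225
  C_33 = (0.70)(0.80) − (-0.35)(-0.15) = 0.5075
det(I−A) = Σ_j (I−A)_1j·C_1j = (0.70)(0.4250) + (-0.35)(0.1050) + (-0.05)(0.0450) = 0.2585
adj(I−A) = Cᵀ =
  [ 0.4250   0.2600   0.1975]
  [ 0.1050   0.4900   0.3225]
  [ 0.0450   0.2100   0.5075]
(I − A)⁻¹ = adj(I−A) / det(I−A) ≈
  [   1.6441     1.0058     0.7640]
  [   0.4062     1.8956     1.2476]
  [   0.1741     0.8124     1.9632]
Δx = (I − A)⁻¹ Δd with Δd having +80 in the Education component and 0 elsewhere.
So Δx_1 = L_12 · (+80), where L_12 = adj(I−A)_12 / det(I−A) = 0.2600 / 0.2585.
Δx_1 = 0.2600 × (+80) / 0.2585 = 20.80 / 0.2585 ≈ 80.5.

Δx_1 = 80.5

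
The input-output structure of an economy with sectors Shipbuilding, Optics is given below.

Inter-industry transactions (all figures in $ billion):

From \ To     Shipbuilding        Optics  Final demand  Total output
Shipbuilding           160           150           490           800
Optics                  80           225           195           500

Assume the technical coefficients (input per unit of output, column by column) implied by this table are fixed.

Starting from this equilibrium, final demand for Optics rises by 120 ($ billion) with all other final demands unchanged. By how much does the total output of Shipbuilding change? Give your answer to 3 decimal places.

Technical coefficients a_ij = z_ij / X_j:
  a_SS = 160/800 = 0.20, a_OS = 80/800 = 0.10
  a_SO = 150/500 = 0.30, a_OO = 225/500 = 0.45
I − A =
  [   0.80    -0.30]
  [  -0.10     0.55]
det(I−A) = (0.80)(0.55) − (-0.30)(-0.10) = 0.4100
adj(I−A) = [[0.55, 0.30], [0.10, 0.80]]
(I − A)⁻¹ = adj(I−A) / det(I−A) ≈
  [   1.3415     0.7317]
  [   0.2439     1.9512]
Δx = (I − A)⁻¹ Δd with Δd having +120 in the Optics component and 0 elsewhere.
So Δx_S = L_SO · (+120), where L_SO = adj(I−A)_SO / det(I−A) = 0.30 / 0.4100.
Δx_S = 0.30 × (+120) / 0.4100 = 36.00 / 0.4100 ≈ 87.805.

Δx_S = 87.805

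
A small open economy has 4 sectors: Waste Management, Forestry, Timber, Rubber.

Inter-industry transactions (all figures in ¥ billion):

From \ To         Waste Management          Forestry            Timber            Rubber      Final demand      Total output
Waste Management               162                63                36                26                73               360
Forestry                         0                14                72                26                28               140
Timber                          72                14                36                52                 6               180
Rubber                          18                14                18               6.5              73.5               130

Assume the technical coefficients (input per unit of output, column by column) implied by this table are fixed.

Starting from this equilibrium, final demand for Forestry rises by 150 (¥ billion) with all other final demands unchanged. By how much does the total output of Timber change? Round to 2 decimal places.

Δx_T = 114.81

Technical coefficients a_ij = z_ij / X_j:
  a_WW = 162/360 = 0.45, a_FW = 0/360 = 0.00, a_TW = 72/360 = 0.20, a_RW = 18/360 = 0.05
  a_WF = 63/140 = 0.45, a_FF = 14/140 = 0.10, a_TF = 14/140 = 0.10, a_RF = 14/140 = 0.10
  a_WT = 36/180 = 0.20, a_FT = 72/180 = 0.40, a_TT = 36/180 = 0.20, a_RT = 18/180 = 0.10
  a_WR = 26/130 = 0.20, a_FR = 26/130 = 0.20, a_TR = 52/130 = 0.40, a_RR = 6.5/130 = 0.05
I − A =
  [   0.55    -0.45    -0.20    -0.20]
  [   0.00     0.90    -0.40    -0.20]
  [  -0.20    -0.10     0.80    -0.40]
  [  -0.05    -0.10    -0.10     0.95]
Compute the cofactors C_ij = (−1)^(i+j)·(3×3 minor ij) of I−A; the adjugate is their transpose:
adj(I−A) = Cᵀ =
  [ 0.57600   0.36900   0.37300   0.35600]
  [ 0.09600   0.34200   0.21800   0.18400]
  [ 0.18600   0.17175   0.44575   0.26300]
  [ 0.06000   0.07350   0.08950   0.30200]
det(I−A) = Σ_j (I−A)_1j·C_1j = (0.55)(0.57600) + (-0.45)(0.09600) + (-0.20)(0.18600) + (-0.20)(0.06000) = 0.2244
(I − A)⁻¹ = adj(I−A) / det(I−A) ≈
  [   2.5668     1.6444     1.6622     1.5865]
  [   0.4278     1.5241     0.9715     0.8200]
  [   0.8289     0.7654     1.9864     1.1720]
  [   0.2674     0.3275     0.3988     1.3458]
Δx = (I − A)⁻¹ Δd with Δd having +150 in the Forestry component and 0 elsewhere.
So Δx_T = L_TF · (+150), where L_TF = adj(I−A)_TF / det(I−A) = 0.17175 / 0.2244.
Δx_T = 0.17175 × (+150) / 0.2244 = 25.7625 / 0.2244 ≈ 114.81.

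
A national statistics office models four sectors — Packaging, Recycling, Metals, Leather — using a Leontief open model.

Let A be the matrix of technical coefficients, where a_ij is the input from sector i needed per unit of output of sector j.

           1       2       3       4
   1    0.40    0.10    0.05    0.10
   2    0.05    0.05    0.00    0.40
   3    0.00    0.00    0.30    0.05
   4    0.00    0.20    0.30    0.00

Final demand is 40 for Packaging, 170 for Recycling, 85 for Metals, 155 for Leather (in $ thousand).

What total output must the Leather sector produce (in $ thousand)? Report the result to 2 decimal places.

I − A =
  [   0.60    -0.10    -0.05    -0.10]
  [  -0.05     0.95     0.00    -0.40]
  [   0.00     0.00     0.70    -0.05]
  [   0.00    -0.20    -0.30     1.00]
Compute the cofactors C_ij = (−1)^(i+j)·(3×3 minor ij) of I−A; the adjugate is their transpose:
adj(I−A) = Cᵀ =
  [ 0.594750   0.083000   0.084000   0.096875]
  [ 0.034250   0.411000   0.076000   0.171625]
  [ 0.000500   0.006000   0.516000   0.028250]
  [ 0.007000   0.084000   0.170000   0.395500]
det(I−A) = Σ_j (I−A)_1j·C_1j = (0.60)(0.594750) + (-0.10)(0.034250) + (-0.05)(0.000500) + (-0.10)(0.007000) = 0.3527
(I − A)⁻¹ = adj(I−A) / det(I−A) ≈
  [   1.6863     0.2353     0.2382     0.2747]
  [   0.0971     1.1653     0.2155     0.4866]
  [   0.0014     0.0170     1.4630     0.0801]
  [   0.0198     0.2382     0.4820     1.1213]
x = (I − A)⁻¹ d = adj(I−A)·d / det(I−A), with det(I−A) = 0.3527:
  x_1 = (0.594750·40 + 0.083000·170 + 0.084000·85 + 0.096875·155) / 0.3527 = 60.055625 / 0.3527 ≈ 170.27
  x_2 = (0.034250·40 + 0.411000·170 + 0.076000·85 + 0.171625·155) / 0.3527 = 104.301875 / 0.3527 ≈ 295.72
  x_3 = (0.000500·40 + 0.006000·170 + 0.516000·85 + 0.028250·155) / 0.3527 = 49.27875 / 0.3527 ≈ 139.72
  x_4 = (0.007000·40 + 0.084000·170 + 0.170000·85 + 0.395500·155) / 0.3527 = 90.3125 / 0.3527 ≈ 256.06

x_4 = 256.06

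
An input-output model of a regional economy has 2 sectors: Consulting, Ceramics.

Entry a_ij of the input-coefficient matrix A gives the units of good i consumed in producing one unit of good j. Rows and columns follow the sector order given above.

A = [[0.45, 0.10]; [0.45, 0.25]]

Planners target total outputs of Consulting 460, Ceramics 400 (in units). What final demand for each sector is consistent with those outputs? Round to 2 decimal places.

d_1 = 213.00, d_2 = 93.00

I − A =
  [   0.55    -0.10]
  [  -0.45     0.75]
d = (I − A) x:
  d_1 = (+0.55)·460 + (-0.10)·400 = 213.00
  d_2 = (-0.45)·460 + (+0.75)·400 = 93.00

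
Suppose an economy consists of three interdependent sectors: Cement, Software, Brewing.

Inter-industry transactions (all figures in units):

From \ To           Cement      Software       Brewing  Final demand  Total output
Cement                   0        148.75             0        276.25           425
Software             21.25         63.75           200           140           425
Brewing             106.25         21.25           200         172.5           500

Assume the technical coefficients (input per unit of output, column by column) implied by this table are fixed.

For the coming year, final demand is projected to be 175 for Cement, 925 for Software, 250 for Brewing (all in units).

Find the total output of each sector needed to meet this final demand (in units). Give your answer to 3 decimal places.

x_C = 708.661, x_S = 1524.747, x_B = 839.004

Technical coefficients a_ij = z_ij / X_j:
  a_CC = 0/425 = 0.00, a_SC = 21.25/425 = 0.05, a_BC = 106.25/425 = 0.25
  a_CS = 148.75/425 = 0.35, a_SS = 63.75/425 = 0.15, a_BS = 21.25/425 = 0.05
  a_CB = 0/500 = 0.00, a_SB = 200/500 = 0.40, a_BB = 200/500 = 0.40
I − A =
  [   1.00    -0.35     0.00]
  [  -0.05     0.85    -0.40]
  [  -0.25    -0.05     0.60]
Cofactors of I−A, C_ij = (−1)^(i+j)·(minor ij) (rows/columns in the sector order above):
  C_11 = (0.85)(0.60) − (-0.40)(-0.05) = 0.4900
  C_12 = −[(-0.05)(0.60) − (-0.40)(-0.25)] = 0.1300
  C_13 = (-0.05)(-0.05) − (0.85)(-0.25) = 0.2150
  C_21 = −[(-0.35)(0.60) − (0.00)(-0.05)] = 0.2100
  C_22 = (1.00)(0.60) − (0.00)(-0.25) = 0.6000
  C_23 = −[(1.00)(-0.05) − (-0.35)(-0.25)] = 0.1375
  C_31 = (-0.35)(-0.40) − (0.00)(0.85) = 0.1400
  C_32 = −[(1.00)(-0.40) − (0.00)(-0.05)] = 0.4000
  C_33 = (1.00)(0.85) − (-0.35)(-0.05) = 0.8325
det(I−A) = Σ_j (I−A)_1j·C_1j = (1.00)(0.4900) + (-0.35)(0.1300) + (0.00)(0.2150) = 0.4445
adj(I−A) = Cᵀ =
  [ 0.4900   0.2100   0.1400]
  [ 0.1300   0.6000   0.4000]
  [ 0.2150   0.1375   0.8325]
(I − A)⁻¹ = adj(I−A) / det(I−A) ≈
  [   1.1024     0.4724     0.3150]
  [   0.2925     1.3498     0.8999]
  [   0.4837     0.3093     1.8729]
x = (I − A)⁻¹ d = adj(I−A)·d / det(I−A), with det(I−A) = 0.4445:
  x_C = (0.4900·175 + 0.2100·925 + 0.1400·250) / 0.4445 = 315.00 / 0.4445 ≈ 708.661
  x_S = (0.1300·175 + 0.6000·925 + 0.4000·250) / 0.4445 = 677.75 / 0.4445 ≈ 1524.747
  x_B = (0.2150·175 + 0.1375·925 + 0.8325·250) / 0.4445 = 372.9375 / 0.4445 ≈ 839.004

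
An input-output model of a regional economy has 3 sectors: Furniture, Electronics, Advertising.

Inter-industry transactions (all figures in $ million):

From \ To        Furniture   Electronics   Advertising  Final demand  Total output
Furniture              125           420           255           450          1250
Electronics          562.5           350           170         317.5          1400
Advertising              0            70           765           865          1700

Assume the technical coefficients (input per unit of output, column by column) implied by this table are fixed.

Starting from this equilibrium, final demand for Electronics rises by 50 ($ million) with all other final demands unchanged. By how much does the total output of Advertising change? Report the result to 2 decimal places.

Technical coefficients a_ij = z_ij / X_j:
  a_11 = 125/1250 = 0.10, a_21 = 562.5/1250 = 0.45, a_31 = 0/1250 = 0.00
  a_12 = 420/1400 = 0.30, a_22 = 350/1400 = 0.25, a_32 = 70/1400 = 0.05
  a_13 = 255/1700 = 0.15, a_23 = 170/1700 = 0.10, a_33 = 765/1700 = 0.45
I − A =
  [   0.90    -0.30    -0.15]
  [  -0.45     0.75    -0.10]
  [   0.00    -0.05     0.55]
Cofactors of I−A, C_ij = (−1)^(i+j)·(minor ij) (rows/columns in the sector order above):
  C_11 = (0.75)(0.55) − (-0.10)(-0.05) = 0.4075
  C_12 = −[(-0.45)(0.55) − (-0.10)(0.00)] = 0.2475
  C_13 = (-0.45)(-0.05) − (0.75)(0.00) = 0.0225
  C_21 = −[(-0.30)(0.55) − (-0.15)(-0.05)] = 0.1725
  C_22 = (0.90)(0.55) − (-0.15)(0.00) = 0.4950
  C_23 = −[(0.90)(-0.05) − (-0.30)(0.00)] = 0.0450
  C_31 = (-0.30)(-0.10) − (-0.15)(0.75) = 0.1425
  C_32 = −[(0.90)(-0.10) − (-0.15)(-0.45)] = 0.1575
  C_33 = (0.90)(0.75) − (-0.30)(-0.45) = 0.5400
det(I−A) = Σ_j (I−A)_1j·C_1j = (0.90)(0.4075) + (-0.30)(0.2475) + (-0.15)(0.0225) = 0.289125
adj(I−A) = Cᵀ =
  [ 0.4075   0.1725   0.1425]
  [ 0.2475   0.4950   0.1575]
  [ 0.0225   0.0450   0.5400]
(I − A)⁻¹ = adj(I−A) / det(I−A) ≈
  [   1.4094     0.5966     0.4929]
  [   0.8560     1.7121     0.5447]
  [   0.0778     0.1556     1.8677]
Δx = (I − A)⁻¹ Δd with Δd having +50 in the Electronics component and 0 elsewhere.
So Δx_3 = L_32 · (+50), where L_32 = adj(I−A)_32 / det(I−A) = 0.0450 / 0.289125.
Δx_3 = 0.0450 × (+50) / 0.289125 = 2.25 / 0.289125 ≈ 7.78.

Δx_3 = 7.78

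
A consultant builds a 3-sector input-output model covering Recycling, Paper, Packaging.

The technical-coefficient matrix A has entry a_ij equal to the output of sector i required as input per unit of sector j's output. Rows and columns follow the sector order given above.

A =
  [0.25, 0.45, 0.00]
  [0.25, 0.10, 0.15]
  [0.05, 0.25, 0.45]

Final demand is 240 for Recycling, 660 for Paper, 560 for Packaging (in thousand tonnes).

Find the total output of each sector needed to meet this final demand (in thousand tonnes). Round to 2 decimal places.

x_1 = 1119.03, x_2 = 1331.71, x_3 = 1725.24

I − A =
  [   0.75    -0.45     0.00]
  [  -0.25     0.90    -0.15]
  [  -0.05    -0.25     0.55]
Cofactors of I−A, C_ij = (−1)^(i+j)·(minor ij) (rows/columns in the sector order above):
  C_11 = (0.90)(0.55) − (-0.15)(-0.25) = 0.4575
  C_12 = −[(-0.25)(0.55) − (-0.15)(-0.05)] = 0.1450
  C_13 = (-0.25)(-0.25) − (0.90)(-0.05) = 0.1075
  C_21 = −[(-0.45)(0.55) − (0.00)(-0.25)] = 0.2475
  C_22 = (0.75)(0.55) − (0.00)(-0.05) = 0.4125
  C_23 = −[(0.75)(-0.25) − (-0.45)(-0.05)] = 0.2100
  C_31 = (-0.45)(-0.15) − (0.00)(0.90) = 0.0675
  C_32 = −[(0.75)(-0.15) − (0.00)(-0.25)] = 0.1125
  C_33 = (0.75)(0.90) − (-0.45)(-0.25) = 0.5625
det(I−A) = Σ_j (I−A)_1j·C_1j = (0.75)(0.4575) + (-0.45)(0.1450) + (0.00)(0.1075) = 0.277875
adj(I−A) = Cᵀ =
  [ 0.4575   0.2475   0.0675]
  [ 0.1450   0.4125   0.1125]
  [ 0.1075   0.2100   0.5625]
(I − A)⁻¹ = adj(I−A) / det(I−A) ≈
  [   1.6464     0.8907     0.2429]
  [   0.5218     1.4845     0.4049]
  [   0.3869     0.7557     2.0243]
x = (I − A)⁻¹ d = adj(I−A)·d / det(I−A), with det(I−A) = 0.277875:
  x_1 = (0.4575·240 + 0.2475·660 + 0.0675·560) / 0.277875 = 310.95 / 0.277875 ≈ 1119.03
  x_2 = (0.1450·240 + 0.4125·660 + 0.1125·560) / 0.277875 = 370.05 / 0.277875 ≈ 1331.71
  x_3 = (0.1075·240 + 0.2100·660 + 0.5625·560) / 0.277875 = 479.40 / 0.277875 ≈ 1725.24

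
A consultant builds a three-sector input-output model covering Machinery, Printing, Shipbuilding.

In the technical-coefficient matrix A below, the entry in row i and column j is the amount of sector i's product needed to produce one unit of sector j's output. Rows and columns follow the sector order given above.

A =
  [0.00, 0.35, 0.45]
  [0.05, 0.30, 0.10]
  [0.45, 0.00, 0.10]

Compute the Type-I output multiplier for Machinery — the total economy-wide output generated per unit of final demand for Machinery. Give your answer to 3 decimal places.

I − A =
  [   1.00    -0.35    -0.45]
  [  -0.05     0.70    -0.10]
  [  -0.45     0.00     0.90]
Cofactors of I−A, C_ij = (−1)^(i+j)·(minor ij) (rows/columns in the sector order above):
  C_11 = (0.70)(0.90) − (-0.10)(0.00) = 0.6300
  C_12 = −[(-0.05)(0.90) − (-0.10)(-0.45)] = 0.0900
  C_13 = (-0.05)(0.00) − (0.70)(-0.45) = 0.3150
  C_21 = −[(-0.35)(0.90) − (-0.45)(0.00)] = 0.3150
  C_22 = (1.00)(0.90) − (-0.45)(-0.45) = 0.6975
  C_23 = −[(1.00)(0.00) − (-0.35)(-0.45)] = 0.1575
  C_31 = (-0.35)(-0.10) − (-0.45)(0.70) = 0.3500
  C_32 = −[(1.00)(-0.10) − (-0.45)(-0.05)] = 0.1225
  C_33 = (1.00)(0.70) − (-0.35)(-0.05) = 0.6825
det(I−A) = Σ_j (I−A)_1j·C_1j = (1.00)(0.6300) + (-0.35)(0.0900) + (-0.45)(0.3150) = 0.45675
adj(I−A) = Cᵀ =
  [ 0.6300   0.3150   0.3500]
  [ 0.0900   0.6975   0.1225]
  [ 0.3150   0.1575   0.6825]
(I − A)⁻¹ = adj(I−A) / det(I−A) ≈
  [   1.3793     0.6897     0.7663]
  [   0.1970     1.5271     0.2682]
  [   0.6897     0.3448     1.4943]
The output multiplier for sector j is the column-j sum of the Leontief inverse (I − A)⁻¹ = adj(I−A) / det(I−A).
Column M of adj(I−A): (0.6300, 0.0900, 0.3150); det(I−A) = 0.45675.
m_M = (0.6300 + 0.0900 + 0.3150) / 0.45675 = 1.035 / 0.45675 ≈ 2.266.

m_M = 2.266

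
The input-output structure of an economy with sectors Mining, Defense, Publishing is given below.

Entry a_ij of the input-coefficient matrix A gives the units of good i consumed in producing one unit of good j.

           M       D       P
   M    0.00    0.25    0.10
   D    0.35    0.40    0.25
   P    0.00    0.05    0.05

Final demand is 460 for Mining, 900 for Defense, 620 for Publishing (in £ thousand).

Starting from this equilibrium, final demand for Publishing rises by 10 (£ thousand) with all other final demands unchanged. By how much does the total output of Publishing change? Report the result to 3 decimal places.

Δx_P = 10.844

I − A =
  [   1.00    -0.25    -0.10]
  [  -0.35     0.60    -0.25]
  [   0.00    -0.05     0.95]
Cofactors of I−A, C_ij = (−1)^(i+j)·(minor ij) (rows/columns in the sector order above):
  C_11 = (0.60)(0.95) − (-0.25)(-0.05) = 0.5575
  C_12 = −[(-0.35)(0.95) − (-0.25)(0.00)] = 0.3325
  C_13 = (-0.35)(-0.05) − (0.60)(0.00) = 0.0175
  C_21 = −[(-0.25)(0.95) − (-0.10)(-0.05)] = 0.2425
  C_22 = (1.00)(0.95) − (-0.10)(0.00) = 0.9500
  C_23 = −[(1.00)(-0.05) − (-0.25)(0.00)] = 0.0500
  C_31 = (-0.25)(-0.25) − (-0.10)(0.60) = 0.1225
  C_32 = −[(1.00)(-0.25) − (-0.10)(-0.35)] = 0.2850
  C_33 = (1.00)(0.60) − (-0.25)(-0.35) = 0.5125
det(I−A) = Σ_j (I−A)_1j·C_1j = (1.00)(0.5575) + (-0.25)(0.3325) + (-0.10)(0.0175) = 0.472625
adj(I−A) = Cᵀ =
  [ 0.5575   0.2425   0.1225]
  [ 0.3325   0.9500   0.2850]
  [ 0.0175   0.0500   0.5125]
(I − A)⁻¹ = adj(I−A) / det(I−A) ≈
  [   1.1796     0.5131     0.2592]
  [   0.7035     2.0101     0.6030]
  [   0.0370     0.1058     1.0844]
Δx = (I − A)⁻¹ Δd with Δd having +10 in the Publishing component and 0 elsewhere.
So Δx_P = L_PP · (+10), where L_PP = adj(I−A)_PP / det(I−A) = 0.5125 / 0.472625.
Δx_P = 0.5125 × (+10) / 0.472625 = 5.125 / 0.472625 ≈ 10.844.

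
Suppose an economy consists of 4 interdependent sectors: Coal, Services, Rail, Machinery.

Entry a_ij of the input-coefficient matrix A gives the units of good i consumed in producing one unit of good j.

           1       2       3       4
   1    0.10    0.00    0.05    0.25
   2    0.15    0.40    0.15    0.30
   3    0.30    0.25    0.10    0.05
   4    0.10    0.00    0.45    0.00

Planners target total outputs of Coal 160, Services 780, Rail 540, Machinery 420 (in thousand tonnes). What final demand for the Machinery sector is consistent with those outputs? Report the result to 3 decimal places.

d_4 = 161.000

I − A =
  [   0.90     0.00    -0.05    -0.25]
  [  -0.15     0.60    -0.15    -0.30]
  [  -0.30    -0.25     0.90    -0.05]
  [  -0.10     0.00    -0.45     1.00]
d = (I − A) x:
  d_1 = (+0.90)·160 + (+0.00)·780 + (-0.05)·540 + (-0.25)·420 = 12.000
  d_2 = (-0.15)·160 + (+0.60)·780 + (-0.15)·540 + (-0.30)·420 = 237.000
  d_3 = (-0.30)·160 + (-0.25)·780 + (+0.90)·540 + (-0.05)·420 = 222.000
  d_4 = (-0.10)·160 + (+0.00)·780 + (-0.45)·540 + (+1.00)·420 = 161.000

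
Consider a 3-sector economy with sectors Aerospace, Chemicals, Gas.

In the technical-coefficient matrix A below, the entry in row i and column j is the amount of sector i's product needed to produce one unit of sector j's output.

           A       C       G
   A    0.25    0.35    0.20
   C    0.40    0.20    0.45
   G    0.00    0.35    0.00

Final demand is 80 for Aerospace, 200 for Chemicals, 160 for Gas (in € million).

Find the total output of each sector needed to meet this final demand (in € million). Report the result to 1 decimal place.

x_A = 593.2, x_C = 792.7, x_G = 437.4

I − A =
  [   0.75    -0.35    -0.20]
  [  -0.40     0.80    -0.45]
  [   0.00    -0.35     1.00]
Cofactors of I−A, C_ij = (−1)^(i+j)·(minor ij) (rows/columns in the sector order above):
  C_11 = (0.80)(1.00) − (-0.45)(-0.35) = 0.6425
  C_12 = −[(-0.40)(1.00) − (-0.45)(0.00)] = 0.4000
  C_13 = (-0.40)(-0.35) − (0.80)(0.00) = 0.1400
  C_21 = −[(-0.35)(1.00) − (-0.20)(-0.35)] = 0.4200
  C_22 = (0.75)(1.00) − (-0.20)(0.00) = 0.7500
  C_23 = −[(0.75)(-0.35) − (-0.35)(0.00)] = 0.2625
  C_31 = (-0.35)(-0.45) − (-0.20)(0.80) = 0.3175
  C_32 = −[(0.75)(-0.45) − (-0.20)(-0.40)] = 0.4175
  C_33 = (0.75)(0.80) − (-0.35)(-0.40) = 0.4600
det(I−A) = Σ_j (I−A)_1j·C_1j = (0.75)(0.6425) + (-0.35)(0.4000) + (-0.20)(0.1400) = 0.313875
adj(I−A) = Cᵀ =
  [ 0.6425   0.4200   0.3175]
  [ 0.4000   0.7500   0.4175]
  [ 0.1400   0.2625   0.4600]
(I − A)⁻¹ = adj(I−A) / det(I−A) ≈
  [   2.0470     1.3381     1.0115]
  [   1.2744     2.3895     1.3301]
  [   0.4460     0.8363     1.4656]
x = (I − A)⁻¹ d = adj(I−A)·d / det(I−A), with det(I−A) = 0.313875:
  x_A = (0.6425·80 + 0.4200·200 + 0.3175·160) / 0.313875 = 186.20 / 0.313875 ≈ 593.2
  x_C = (0.4000·80 + 0.7500·200 + 0.4175·160) / 0.313875 = 248.80 / 0.313875 ≈ 792.7
  x_G = (0.1400·80 + 0.2625·200 + 0.4600·160) / 0.313875 = 137.30 / 0.313875 ≈ 437.4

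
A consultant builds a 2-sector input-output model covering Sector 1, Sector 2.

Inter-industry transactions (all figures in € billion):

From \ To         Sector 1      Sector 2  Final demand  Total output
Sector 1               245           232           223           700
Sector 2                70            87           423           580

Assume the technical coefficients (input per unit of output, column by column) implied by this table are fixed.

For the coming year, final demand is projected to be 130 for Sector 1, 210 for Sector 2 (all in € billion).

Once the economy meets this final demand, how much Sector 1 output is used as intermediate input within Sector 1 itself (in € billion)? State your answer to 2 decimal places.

Technical coefficients a_ij = z_ij / X_j:
  a_11 = 245/700 = 0.35, a_21 = 70/700 = 0.10
  a_12 = 232/580 = 0.40, a_22 = 87/580 = 0.15
I − A =
  [   0.65    -0.40]
  [  -0.10     0.85]
det(I−A) = (0.65)(0.85) − (-0.40)(-0.10) = 0.5125
adj(I−A) = [[0.85, 0.40], [0.10, 0.65]]
(I − A)⁻¹ = adj(I−A) / det(I−A) ≈
  [   1.6585     0.7805]
  [   0.1951     1.2683]
First solve x = (I − A)⁻¹ d = adj(I−A)·d / det(I−A); in particular x_1 = (0.85·130 + 0.40·210) / 0.5125 = 194.50 / 0.5125 ≈ 379.5122.
Intermediate flow from 1 to 1: z_11 = a_11 · x_1 = 0.35 × 194.50 / 0.5125 = 68.075 / 0.5125 ≈ 132.83.

z_11 = 132.83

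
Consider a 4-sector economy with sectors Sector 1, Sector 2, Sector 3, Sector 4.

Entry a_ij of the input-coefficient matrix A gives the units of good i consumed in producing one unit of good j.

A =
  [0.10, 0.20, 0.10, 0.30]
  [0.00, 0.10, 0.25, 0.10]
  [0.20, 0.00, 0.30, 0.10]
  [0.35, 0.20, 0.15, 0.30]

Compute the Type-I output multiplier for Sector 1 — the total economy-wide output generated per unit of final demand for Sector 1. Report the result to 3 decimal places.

m_1 = 3.415

I − A =
  [   0.90    -0.20    -0.10    -0.30]
  [   0.00     0.90    -0.25    -0.10]
  [  -0.20     0.00     0.70    -0.10]
  [  -0.35    -0.20    -0.15     0.70]
Compute the cofactors C_ij = (−1)^(i+j)·(3×3 minor ij) of I−A; the adjugate is their transpose:
adj(I−A) = Cᵀ =
  [ 0.40850   0.13900   0.15450   0.21700]
  [ 0.07125   0.32750   0.14825   0.09850]
  [ 0.15350   0.06500   0.44750   0.13900]
  [ 0.25750   0.17700   0.21550   0.53900]
det(I−A) = Σ_j (I−A)_1j·C_1j = (0.90)(0.40850) + (-0.20)(0.07125) + (-0.10)(0.15350) + (-0.30)(0.25750) = 0.2608
(I − A)⁻¹ = adj(I−A) / det(I−A) ≈
  [   1.5663     0.5330     0.5924     0.8321]
  [   0.2732     1.2558     0.5684     0.3777]
  [   0.5886     0.2492     1.7159     0.5330]
  [   0.9873     0.6787     0.8263     2.0667]
The output multiplier for sector j is the column-j sum of the Leontief inverse (I − A)⁻¹ = adj(I−A) / det(I−A).
Column 1 of adj(I−A): (0.40850, 0.07125, 0.15350, 0.25750); det(I−A) = 0.2608.
m_1 = (0.40850 + 0.07125 + 0.15350 + 0.25750) / 0.2608 = 0.89075 / 0.2608 ≈ 3.415.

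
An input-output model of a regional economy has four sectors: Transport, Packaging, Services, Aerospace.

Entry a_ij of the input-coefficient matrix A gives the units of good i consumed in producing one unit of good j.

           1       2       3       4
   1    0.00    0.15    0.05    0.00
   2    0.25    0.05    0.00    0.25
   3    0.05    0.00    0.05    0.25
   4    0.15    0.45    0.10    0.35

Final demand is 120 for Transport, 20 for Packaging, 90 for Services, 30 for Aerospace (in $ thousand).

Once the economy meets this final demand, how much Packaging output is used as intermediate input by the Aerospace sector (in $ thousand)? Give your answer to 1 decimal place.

z_24 = 43.6

I − A =
  [   1.00    -0.15    -0.05     0.00]
  [  -0.25     0.95     0.00    -0.25]
  [  -0.05     0.00     0.95    -0.25]
  [  -0.15    -0.45    -0.10     0.65]
Compute the cofactors C_ij = (−1)^(i+j)·(3×3 minor ij) of I−A; the adjugate is their transpose:
adj(I−A) = Cᵀ =
  [ 0.4560   0.0945   0.0290   0.0475]
  [ 0.1850   0.5890   0.0350   0.2400]
  [ 0.0890   0.1230   0.4750   0.2300]
  [ 0.2470   0.4485   0.1040   0.8645]
det(I−A) = Σ_j (I−A)_1j·C_1j = (1.00)(0.4560) + (-0.15)(0.1850) + (-0.05)(0.0890) + (0.00)(0.2470) = 0.4238
(I − A)⁻¹ = adj(I−A) / det(I−A) ≈
  [   1.0760     0.2230     0.0684     0.1121]
  [   0.4365     1.3898     0.0826     0.5663]
  [   0.2100     0.2902     1.1208     0.5427]
  [   0.5828     1.0583     0.2454     2.0399]
First solve x = (I − A)⁻¹ d = adj(I−A)·d / det(I−A); in particular x_4 = (0.2470·120 + 0.4485·20 + 0.1040·90 + 0.8645·30) / 0.4238 = 73.905 / 0.4238 ≈ 174.387.
Intermediate flow from 2 to 4: z_24 = a_24 · x_4 = 0.25 × 73.905 / 0.4238 = 18.47625 / 0.4238 ≈ 43.6.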